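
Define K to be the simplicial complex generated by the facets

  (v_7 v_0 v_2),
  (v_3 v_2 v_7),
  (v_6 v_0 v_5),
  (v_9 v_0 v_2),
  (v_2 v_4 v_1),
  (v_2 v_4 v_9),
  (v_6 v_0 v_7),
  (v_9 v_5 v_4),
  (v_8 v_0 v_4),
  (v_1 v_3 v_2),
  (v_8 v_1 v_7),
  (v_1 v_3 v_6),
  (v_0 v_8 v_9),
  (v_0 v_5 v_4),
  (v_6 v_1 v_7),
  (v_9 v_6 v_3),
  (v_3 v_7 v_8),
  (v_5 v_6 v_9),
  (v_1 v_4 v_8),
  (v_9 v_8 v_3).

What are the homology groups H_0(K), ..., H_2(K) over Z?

Order the vertices as v_0 < v_1 < v_2 < v_3 < v_4 < v_5 < v_6 < v_7 < v_8 < v_9. Listing each simplex with vertices in this order, K has dimension 2 with simplices:

  0-simplices (10): [v_0], [v_1], [v_2], [v_3], [v_4], [v_5], [v_6], [v_7], [v_8], [v_9]
  1-simplices (30): (30 of them)
  2-simplices (20): (20 of them)

so the chain groups are C_0 ≅ Z^10, C_1 ≅ Z^30, C_2 ≅ Z^20.

∂_1: C_1 → C_0 sends each edge [p,q] (with p < q) to q − p. For instance
  ∂[v_4,v_9] = [v_9] − [v_4].
The resulting 10×30 matrix has rank 9, and its Smith normal form has invariant factors (1,1,1,1,1,1,1,1,1).

The boundary map ∂_2: C_2 → C_1 maps a triangle to the signed sum of its edges. For instance
  ∂[v_1,v_2,v_3] = [v_2,v_3] − [v_1,v_3] + [v_1,v_2],
  ∂[v_1,v_6,v_7] = [v_6,v_7] − [v_1,v_7] + [v_1,v_6].
The 30×20 boundary matrix has rank 20 and Smith normal form diag(1,1,1,1,1,1,1,1,1,1,1,1,1,1,1,1,1,1,1,2).

From H_k ≅ ker(∂_k) / im(∂_{k+1}) we obtain:

  H_0: rank C_0 − rank ∂_1 = 10 − 9 = 1, and the invariant factors of ∂_1 are all 1, so H_0 = Z.
  H_1: rank ker ∂_1 − rank ∂_2 = (30 − 9) − 20 = 1, and ∂_2 has invariant factor 2 > 1, so H_1 = Z ⊕ Z/2.
  H_2: rank ker ∂_2 − rank ∂_3 = (20 − 20) − 0 = 0, and there is no ∂_3, so H_2 = 0.

(K is a triangulation of the Klein bottle.)

H_0 ≅ Z,  H_1 ≅ Z ⊕ Z/2,  H_2 = 0.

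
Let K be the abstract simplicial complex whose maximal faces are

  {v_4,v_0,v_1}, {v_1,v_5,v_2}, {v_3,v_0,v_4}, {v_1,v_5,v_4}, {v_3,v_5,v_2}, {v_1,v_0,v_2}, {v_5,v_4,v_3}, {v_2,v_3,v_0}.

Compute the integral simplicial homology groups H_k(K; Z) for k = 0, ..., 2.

Take the total order v_0 < v_1 < v_2 < v_3 < v_4 < v_5 on the vertex set. Then K (dimension 2) consists of the simplices:

  0-simplices (6): [v_0], [v_1], [v_2], [v_3], [v_4], [v_5]
  1-simplices (12): [v_0,v_1], [v_0,v_2], [v_0,v_3], [v_0,v_4], [v_1,v_2], [v_1,v_4], [v_1,v_5], [v_2,v_3], [v_2,v_5], [v_3,v_4], [v_3,v_5], [v_4,v_5]
  2-simplices (8): [v_0,v_1,v_2], [v_0,v_1,v_4], [v_0,v_2,v_3], [v_0,v_3,v_4], [v_1,v_2,v_5], [v_1,v_4,v_5], [v_2,v_3,v_5], [v_3,v_4,v_5]

Hence C_0 ≅ Z^6, C_1 ≅ Z^12, C_2 ≅ Z^8.

Boundary ∂_1: C_1 → C_0 is given by ∂[p,q] = [q] − [p]. For instance
  ∂[v_1,v_5] = [v_5] − [v_1].
As a 6×12 matrix over Z this has rank 5, with invariant factors (1,1,1,1,1).

∂_2: C_2 → C_1 sends each 2-simplex [p,q,r] to [q,r] − [p,r] + [p,q]. For instance
  ∂[v_3,v_4,v_5] = [v_4,v_5] − [v_3,v_5] + [v_3,v_4],
  ∂[v_0,v_3,v_4] = [v_3,v_4] − [v_0,v_4] + [v_0,v_3].
The resulting 12×8 matrix has rank 7, and its Smith normal form has invariant factors (1,1,1,1,1,1,1).

From H_k ≅ ker(∂_k) / im(∂_{k+1}) we obtain:

  H_0: rank C_0 − rank ∂_1 = 6 − 5 = 1, and the invariant factors of ∂_1 are all 1, so H_0 ≅ Z.
  H_1: rank ker ∂_1 − rank ∂_2 = (12 − 5) − 7 = 0, and the invariant factors of ∂_2 are all 1, so H_1 ≅ 0.
  H_2: rank ker ∂_2 − rank ∂_3 = (8 − 7) − 0 = 1, and there is no ∂_3, so H_2 ≅ Z.

H_0 = Z,  H_1 = 0,  H_2 = Z.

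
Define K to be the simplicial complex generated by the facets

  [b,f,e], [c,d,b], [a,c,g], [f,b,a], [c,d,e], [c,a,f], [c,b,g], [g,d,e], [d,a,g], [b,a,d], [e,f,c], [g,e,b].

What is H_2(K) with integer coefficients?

Fix the vertex order a < b < c < d < e < f < g and write every simplex with vertices in increasing order. Then dim K = 2 and the simplices of K are:

  0-simplices (7): a, b, c, d, e, f, g
  1-simplices (18): ab, ac, ad, af, ag, bc, bd, be, bf, bg, cd, ce, cf, cg, de, dg, ef, eg
  2-simplices (12): abd, abf, acf, acg, adg, bcd, bcg, bef, beg, cde, cef, deg

giving chain groups C_0 ≅ Z^7, C_1 ≅ Z^18, C_2 ≅ Z^12.

∂_1: C_1 → C_0 maps an edge to its endpoints' difference, ∂[p,q] = q − p. For instance
  ∂bc = c − b.
The 7×18 boundary matrix has rank 6 and Smith normal form diag(1,1,1,1,1,1).

The boundary map ∂_2: C_2 → C_1 acts by ∂[p,q,r] = [q,r] − [p,r] + [p,q]. For instance
  ∂cde = de − ce + cd,
  ∂bcd = cd − bd + bc.
This gives a 18×12 integer matrix of rank 12; reducing to Smith normal form yields diagonal entries (1,1,1,1,1,1,1,1,1,1,1,2).

From H_k ≅ ker(∂_k) / im(∂_{k+1}) we obtain:

  H_2: rank ker ∂_2 − rank ∂_3 = (12 − 12) − 0 = 0, and there is no ∂_3, so H_2 ≅ 0.

H_2 = 0.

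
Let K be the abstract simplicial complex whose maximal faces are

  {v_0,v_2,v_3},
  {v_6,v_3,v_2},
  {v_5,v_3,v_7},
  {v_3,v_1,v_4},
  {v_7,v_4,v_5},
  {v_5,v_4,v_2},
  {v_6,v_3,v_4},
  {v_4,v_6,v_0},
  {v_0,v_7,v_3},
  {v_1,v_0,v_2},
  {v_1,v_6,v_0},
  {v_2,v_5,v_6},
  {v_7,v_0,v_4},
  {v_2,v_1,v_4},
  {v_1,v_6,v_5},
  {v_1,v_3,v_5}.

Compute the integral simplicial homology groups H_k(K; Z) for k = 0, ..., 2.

H_0 = Z,  H_1 = Z^2,  H_2 = Z.

Fix the vertex order v_0 < v_1 < v_2 < v_3 < v_4 < v_5 < v_6 < v_7 and write every simplex with vertices in increasing order. Then dim K = 2 and the simplices of K are:

  0-simplices (8): [v_0], [v_1], [v_2], [v_3], [v_4], [v_5], [v_6], [v_7]
  1-simplices (24): (24 of them)
  2-simplices (16): (16 of them)

Hence C_0 ≅ Z^8, C_1 ≅ Z^24, C_2 ≅ Z^16.

Boundary ∂_1: C_1 → C_0 sends each edge [p,q] (with p < q) to q − p.
The resulting 8×24 matrix has rank 7, and its Smith normal form has invariant factors (1,1,1,1,1,1,1).

∂_2: C_2 → C_1 maps a triangle to the signed sum of its edges. For instance
  ∂[v_0,v_2,v_3] = [v_2,v_3] − [v_0,v_3] + [v_0,v_2],
  ∂[v_0,v_4,v_7] = [v_4,v_7] − [v_0,v_7] + [v_0,v_4].
This gives a 24×16 integer matrix of rank 15; reducing to Smith normal form yields diagonal entries (1,1,1,1,1,1,1,1,1,1,1,1,1,1,1).

Computing H_k = (kernel of ∂_k) / (image of ∂_{k+1}):

  H_0: rank C_0 − rank ∂_1 = 8 − 7 = 1, and the invariant factors of ∂_1 are all 1, so H_0 = Z.
  H_1: rank ker ∂_1 − rank ∂_2 = (24 − 7) − 15 = 2, and the invariant factors of ∂_2 are all 1, so H_1 = Z^2.
  H_2: rank ker ∂_2 − rank ∂_3 = (16 − 15) − 0 = 1, and there is no ∂_3, so H_2 = Z.

(K is a triangulation of the torus T^2.)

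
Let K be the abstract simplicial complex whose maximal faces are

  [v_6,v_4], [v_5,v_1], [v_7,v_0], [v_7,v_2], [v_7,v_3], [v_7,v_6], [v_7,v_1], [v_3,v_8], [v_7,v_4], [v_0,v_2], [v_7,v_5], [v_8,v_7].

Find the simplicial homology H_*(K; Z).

We work with the vertex ordering v_0 < v_1 < v_2 < v_3 < v_4 < v_5 < v_6 < v_7 < v_8. The simplices of K, each written with vertices in increasing order, are:

  0-simplices (9): [v_0], [v_1], [v_2], [v_3], [v_4], [v_5], [v_6], [v_7], [v_8]
  1-simplices (12): [v_0,v_2], [v_0,v_7], [v_1,v_5], [v_1,v_7], [v_2,v_7], [v_3,v_7], [v_3,v_8], [v_4,v_6], [v_4,v_7], [v_5,v_7], [v_6,v_7], [v_7,v_8]

Hence C_0 ≅ Z^9, C_1 ≅ Z^12.

∂_1: C_1 → C_0 is given by ∂[p,q] = [q] − [p]. For instance
  ∂[v_7,v_8] = [v_8] − [v_7].
The 9×12 boundary matrix has rank 8 and Smith normal form diag(1,1,1,1,1,1,1,1).

From H_k ≅ ker(∂_k) / im(∂_{k+1}) we obtain:

  H_0: rank C_0 − rank ∂_1 = 9 − 8 = 1, and the invariant factors of ∂_1 are all 1, so H_0 = Z.
  H_1: rank ker ∂_1 − rank ∂_2 = (12 − 8) − 0 = 4, and there is no ∂_2, so H_1 = Z^4.

(K is a triangulation of a wedge of 4 circles.)

H_0 ≅ Z,  H_1 ≅ Z^4.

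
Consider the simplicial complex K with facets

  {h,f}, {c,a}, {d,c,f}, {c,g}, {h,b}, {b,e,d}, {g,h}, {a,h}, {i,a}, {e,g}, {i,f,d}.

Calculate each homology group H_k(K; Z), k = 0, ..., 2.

H_0 ≅ Z,  H_1 ≅ Z^5,  H_2 = 0.

K has 9 vertices, 16 edges, 3 triangles.
rank ∂_0 = 0, rank ∂_1 = 8 ⇒ b_0 = 9 − 0 − 8 = 1; all invariant factors of ∂_1 are 1 so no torsion. So H_0 = Z.
rank ∂_1 = 8, rank ∂_2 = 3 ⇒ b_1 = 16 − 8 − 3 = 5; all invariant factors of ∂_2 are 1 so no torsion. So H_1 = Z^5.
rank ∂_2 = 3, rank ∂_3 = 0 ⇒ b_2 = 3 − 3 − 0 = 0. So H_2 = 0.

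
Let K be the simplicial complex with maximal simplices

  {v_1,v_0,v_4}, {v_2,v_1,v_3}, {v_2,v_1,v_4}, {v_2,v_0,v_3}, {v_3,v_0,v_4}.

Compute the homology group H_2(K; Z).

K has 5 vertices, 10 edges, 5 triangles.
rank ∂_2 = 5, rank ∂_3 = 0 ⇒ b_2 = 5 − 5 − 0 = 0. So H_2 = 0.

H_2 = 0.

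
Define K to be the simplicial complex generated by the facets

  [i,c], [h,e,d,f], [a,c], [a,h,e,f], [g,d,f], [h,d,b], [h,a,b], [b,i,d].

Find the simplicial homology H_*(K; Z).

We work with the vertex ordering a < b < c < d < e < f < g < h < i. The simplices of K, each written with vertices in increasing order, are:

  0-simplices (9): a, b, c, d, e, f, g, h, i
  1-simplices (18): ab, ac, ae, af, ah, bd, bh, bi, ci, de, df, dg, dh, di, ef, eh, fg, fh
  2-simplices (11): abh, aef, aeh, afh, bdh, bdi, def, deh, dfg, dfh, efh
  3-simplices (2): aefh, defh

Hence C_0 ≅ Z^9, C_1 ≅ Z^18, C_2 ≅ Z^11, C_3 ≅ Z^2.

Boundary ∂_1: C_1 → C_0 maps an edge to its endpoints' difference, ∂[p,q] = q − p. For instance
  ∂ah = h − a.
As a 9×18 matrix over Z this has rank 8, with invariant factors (1,1,1,1,1,1,1,1).

Boundary ∂_2: C_2 → C_1 maps a triangle to the signed sum of its edges. For instance
  ∂dfg = fg − dg + df,
  ∂abh = bh − ah + ab.
As a 18×11 matrix over Z this has rank 9, with invariant factors (1,1,1,1,1,1,1,1,1).

Boundary ∂_3: C_3 → C_2 sends each 3-simplex σ to the alternating sum Σ_i (−1)^i (σ with its i-th vertex removed). For instance
  ∂defh = efh − dfh + deh − def,
  ∂aefh = efh − afh + aeh − aef.
This gives a 11×2 integer matrix of rank 2; reducing to Smith normal form yields diagonal entries (1,1).

Computing H_k = (kernel of ∂_k) / (image of ∂_{k+1}):

  H_0: rank C_0 − rank ∂_1 = 9 − 8 = 1, and the invariant factors of ∂_1 are all 1, so H_0 ≅ Z.
  H_1: rank ker ∂_1 − rank ∂_2 = (18 − 8) − 9 = 1, and the invariant factors of ∂_2 are all 1, so H_1 ≅ Z.
  H_2: rank ker ∂_2 − rank ∂_3 = (11 − 9) − 2 = 0, and the invariant factors of ∂_3 are all 1, so H_2 ≅ 0.
  H_3: rank ker ∂_3 − rank ∂_4 = (2 − 2) − 0 = 0, and there is no ∂_4, so H_3 ≅ 0.

As a check, the Euler characteristic is 9 − 18 + 11 − 2 = 0, which agrees with 1 − 1 + 0 − 0 = 0.

H_0 ≅ Z,  H_1 ≅ Z,  H_2 = 0,  H_3 = 0.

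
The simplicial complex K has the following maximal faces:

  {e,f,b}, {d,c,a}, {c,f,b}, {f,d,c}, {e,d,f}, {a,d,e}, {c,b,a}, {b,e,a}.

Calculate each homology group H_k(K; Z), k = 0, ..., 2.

K has 6 vertices, 12 edges, 8 triangles.
rank ∂_0 = 0, rank ∂_1 = 5 ⇒ b_0 = 6 − 0 − 5 = 1; all invariant factors of ∂_1 are 1 so no torsion. So H_0 = Z.
rank ∂_1 = 5, rank ∂_2 = 7 ⇒ b_1 = 12 − 5 − 7 = 0; all invariant factors of ∂_2 are 1 so no torsion. So H_1 = 0.
rank ∂_2 = 7, rank ∂_3 = 0 ⇒ b_2 = 8 − 7 − 0 = 1. So H_2 = Z.

H_0 ≅ Z,  H_1 = 0,  H_2 ≅ Z.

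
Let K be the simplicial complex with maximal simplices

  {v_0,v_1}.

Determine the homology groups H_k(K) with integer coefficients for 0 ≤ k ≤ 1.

Fix the vertex order v_0 < v_1 and write every simplex with vertices in increasing order. Then dim K = 1 and the simplices of K are:

  0-simplices (2): [v_0], [v_1]
  1-simplices (1): [v_0,v_1]

Hence C_0 ≅ Z^2, C_1 ≅ Z^1.

Boundary ∂_1: C_1 → C_0 sends each edge [p,q] (with p < q) to q − p. For instance
  ∂[v_0,v_1] = [v_1] − [v_0].
This gives a 2×1 integer matrix of rank 1; reducing to Smith normal form yields diagonal entries (1).

Now H_k = ker ∂_k / im ∂_{k+1}, so:

  H_0: rank C_0 − rank ∂_1 = 2 − 1 = 1, and the invariant factors of ∂_1 are all 1, so H_0 = Z.
  H_1: rank ker ∂_1 − rank ∂_2 = (1 − 1) − 0 = 0, and there is no ∂_2, so H_1 = 0.

(K is a triangulation of the 1-simplex.)

H_0 ≅ Z,  H_1 = 0.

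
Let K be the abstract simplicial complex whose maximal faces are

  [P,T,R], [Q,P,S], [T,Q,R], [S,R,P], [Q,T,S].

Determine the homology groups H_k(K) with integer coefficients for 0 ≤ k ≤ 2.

K has 5 vertices, 10 edges, 5 triangles.
rank ∂_0 = 0, rank ∂_1 = 4 ⇒ b_0 = 5 − 0 − 4 = 1; all invariant factors of ∂_1 are 1 so no torsion. So H_0 ≅ Z.
rank ∂_1 = 4, rank ∂_2 = 5 ⇒ b_1 = 10 − 4 − 5 = 1; all invariant factors of ∂_2 are 1 so no torsion. So H_1 ≅ Z.
rank ∂_2 = 5, rank ∂_3 = 0 ⇒ b_2 = 5 − 5 − 0 = 0. So H_2 ≅ 0.

H_0 ≅ Z,  H_1 ≅ Z,  H_2 = 0.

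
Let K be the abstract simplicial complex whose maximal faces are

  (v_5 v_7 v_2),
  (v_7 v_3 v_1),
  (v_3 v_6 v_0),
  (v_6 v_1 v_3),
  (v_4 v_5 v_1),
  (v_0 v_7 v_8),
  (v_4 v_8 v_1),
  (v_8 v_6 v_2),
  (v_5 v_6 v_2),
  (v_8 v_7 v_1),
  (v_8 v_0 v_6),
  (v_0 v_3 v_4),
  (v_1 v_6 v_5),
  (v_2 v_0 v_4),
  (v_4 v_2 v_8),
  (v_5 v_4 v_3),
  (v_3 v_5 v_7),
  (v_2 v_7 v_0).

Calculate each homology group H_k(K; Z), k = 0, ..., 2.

H_0 = Z,  H_1 = Z ⊕ Z/2Z,  H_2 = 0.

K has 9 vertices, 27 edges, 18 triangles.
rank ∂_0 = 0, rank ∂_1 = 8 ⇒ b_0 = 9 − 0 − 8 = 1; all invariant factors of ∂_1 are 1 so no torsion. So H_0 ≅ Z.
rank ∂_1 = 8, rank ∂_2 = 18 ⇒ b_1 = 27 − 8 − 18 = 1; ∂_2 has invariant factor(s) [2] giving torsion. So H_1 ≅ Z ⊕ Z/2Z.
rank ∂_2 = 18, rank ∂_3 = 0 ⇒ b_2 = 18 − 18 − 0 = 0. So H_2 ≅ 0.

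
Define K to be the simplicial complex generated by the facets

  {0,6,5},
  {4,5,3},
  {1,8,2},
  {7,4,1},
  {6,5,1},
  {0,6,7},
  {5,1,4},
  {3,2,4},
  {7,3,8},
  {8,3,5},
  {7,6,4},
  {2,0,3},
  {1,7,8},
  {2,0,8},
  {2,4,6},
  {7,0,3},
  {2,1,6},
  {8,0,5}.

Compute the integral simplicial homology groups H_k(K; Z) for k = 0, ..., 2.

Take the total order 0 < 1 < 2 < 3 < 4 < 5 < 6 < 7 < 8 on the vertex set. Then K (dimension 2) consists of the simplices:

  0-simplices (9): [0], [1], [2], [3], [4], [5], [6], [7], [8]
  1-simplices (27): (27 of them)
  2-simplices (18): [0,2,3], [0,2,8], [0,3,7], [0,5,6], [0,5,8], [0,6,7], [1,2,6], [1,2,8], [1,4,5], [1,4,7], [1,5,6], [1,7,8], [2,3,4], [2,4,6], [3,4,5], [3,5,8], [3,7,8], [4,6,7]

giving chain groups C_0 ≅ Z^9, C_1 ≅ Z^27, C_2 ≅ Z^18.

∂_1: C_1 → C_0 maps an edge to its endpoints' difference, ∂[p,q] = q − p.
This gives a 9×27 integer matrix of rank 8; reducing to Smith normal form yields diagonal entries (1,1,1,1,1,1,1,1).

The boundary map ∂_2: C_2 → C_1 maps a triangle to the signed sum of its edges. For instance
  ∂[1,4,7] = [4,7] − [1,7] + [1,4],
  ∂[4,6,7] = [6,7] − [4,7] + [4,6].
This gives a 27×18 integer matrix of rank 18; reducing to Smith normal form yields diagonal entries (1,1,1,1,1,1,1,1,1,1,1,1,1,1,1,1,1,2).

Reading off H_k = ker ∂_k / im ∂_{k+1}:

  H_0: rank C_0 − rank ∂_1 = 9 − 8 = 1, and the invariant factors of ∂_1 are all 1, so H_0 ≅ Z.
  H_1: rank ker ∂_1 − rank ∂_2 = (27 − 8) − 18 = 1, and ∂_2 has invariant factor 2 > 1, so H_1 ≅ Z ⊕ Z/2Z.
  H_2: rank ker ∂_2 − rank ∂_3 = (18 − 18) − 0 = 0, and there is no ∂_3, so H_2 ≅ 0.

As a check, the Euler characteristic is 9 − 27 + 18 = 0, which agrees with 1 − 1 + 0 = 0.
(K is a triangulation of the Klein bottle.)

H_0 ≅ Z,  H_1 ≅ Z ⊕ Z/2Z,  H_2 = 0.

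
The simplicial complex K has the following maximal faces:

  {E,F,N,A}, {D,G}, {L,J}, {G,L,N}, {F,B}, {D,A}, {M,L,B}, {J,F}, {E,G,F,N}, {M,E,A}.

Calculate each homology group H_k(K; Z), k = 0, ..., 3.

H_0 ≅ Z,  H_1 ≅ Z^4,  H_2 = 0,  H_3 = 0.

Fix the vertex order A < B < D < E < F < G < J < L < M < N and write every simplex with vertices in increasing order. Then dim K = 3 and the simplices of K are:

  0-simplices (10): A, B, D, E, F, G, J, L, M, N
  1-simplices (21): AD, AE, AF, AM, AN, BF, BL, BM, DG, EF, EG, EM, EN, FG, FJ, FN, GL, GN, JL, LM, LN
  2-simplices (10): AEF, AEM, AEN, AFN, BLM, EFG, EFN, EGN, FGN, GLN
  3-simplices (2): AEFN, EFGN

giving chain groups C_0 ≅ Z^10, C_1 ≅ Z^21, C_2 ≅ Z^10, C_3 ≅ Z^2.

∂_1: C_1 → C_0 sends each edge [p,q] (with p < q) to q − p. For instance
  ∂FN = N − F.
This gives a 10×21 integer matrix of rank 9; reducing to Smith normal form yields diagonal entries (1,1,1,1,1,1,1,1,1).

Boundary ∂_2: C_2 → C_1 maps a triangle to the signed sum of its edges. For instance
  ∂FGN = GN − FN + FG,
  ∂EFN = FN − EN + EF.
As a 21×10 matrix over Z this has rank 8, with invariant factors (1,1,1,1,1,1,1,1).

∂_3: C_3 → C_2 sends each 3-simplex σ to the alternating sum Σ_i (−1)^i (σ with its i-th vertex removed). For instance
  ∂EFGN = FGN − EGN + EFN − EFG,
  ∂AEFN = EFN − AFN + AEN − AEF.
As a 10×2 matrix over Z this has rank 2, with invariant factors (1,1).

Reading off H_k = ker ∂_k / im ∂_{k+1}:

  H_0: rank C_0 − rank ∂_1 = 10 − 9 = 1, and the invariant factors of ∂_1 are all 1, so H_0 ≅ Z.
  H_1: rank ker ∂_1 − rank ∂_2 = (21 − 9) − 8 = 4, and the invariant factors of ∂_2 are all 1, so H_1 ≅ Z^4.
  H_2: rank ker ∂_2 − rank ∂_3 = (10 − 8) − 2 = 0, and the invariant factors of ∂_3 are all 1, so H_2 ≅ 0.
  H_3: rank ker ∂_3 − rank ∂_4 = (2 − 2) − 0 = 0, and there is no ∂_4, so H_3 ≅ 0.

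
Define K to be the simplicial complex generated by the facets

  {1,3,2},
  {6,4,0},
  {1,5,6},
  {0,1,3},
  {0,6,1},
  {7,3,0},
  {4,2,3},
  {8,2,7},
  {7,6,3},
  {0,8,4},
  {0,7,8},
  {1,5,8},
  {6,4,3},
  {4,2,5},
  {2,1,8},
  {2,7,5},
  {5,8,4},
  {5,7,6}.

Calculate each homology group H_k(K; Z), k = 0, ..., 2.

Take the total order 0 < 1 < 2 < 3 < 4 < 5 < 6 < 7 < 8 on the vertex set. Then K (dimension 2) consists of the simplices:

  0-simplices (9): [0], [1], [2], [3], [4], [5], [6], [7], [8]
  1-simplices (27): (27 of them)
  2-simplices (18): [0,1,3], [0,1,6], [0,3,7], [0,4,6], [0,4,8], [0,7,8], [1,2,3], [1,2,8], [1,5,6], [1,5,8], [2,3,4], [2,4,5], [2,5,7], [2,7,8], [3,4,6], [3,6,7], [4,5,8], [5,6,7]

Hence C_0 ≅ Z^9, C_1 ≅ Z^27, C_2 ≅ Z^18.

∂_1: C_1 → C_0 maps an edge to its endpoints' difference, ∂[p,q] = q − p.
This gives a 9×27 integer matrix of rank 8; reducing to Smith normal form yields diagonal entries (1,1,1,1,1,1,1,1).

∂_2: C_2 → C_1 acts by ∂[p,q,r] = [q,r] − [p,r] + [p,q]. For instance
  ∂[2,5,7] = [5,7] − [2,7] + [2,5],
  ∂[0,1,6] = [1,6] − [0,6] + [0,1].
As a 27×18 matrix over Z this has rank 18, with invariant factors (1,1,1,1,1,1,1,1,1,1,1,1,1,1,1,1,1,2).

From H_k ≅ ker(∂_k) / im(∂_{k+1}) we obtain:

  H_0: rank C_0 − rank ∂_1 = 9 − 8 = 1, and the invariant factors of ∂_1 are all 1, so H_0 = Z.
  H_1: rank ker ∂_1 − rank ∂_2 = (27 − 8) − 18 = 1, and ∂_2 has invariant factor 2 > 1, so H_1 = Z × Z/2.
  H_2: rank ker ∂_2 − rank ∂_3 = (18 − 18) − 0 = 0, and there is no ∂_3, so H_2 = 0.

As a check, the Euler characteristic is 9 − 27 + 18 = 0, which agrees with 1 − 1 + 0 = 0.

H_0 ≅ Z,  H_1 ≅ Z × Z/2,  H_2 = 0.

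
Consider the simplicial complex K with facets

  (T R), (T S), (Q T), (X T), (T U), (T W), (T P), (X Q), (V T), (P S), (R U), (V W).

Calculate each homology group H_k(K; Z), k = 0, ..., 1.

H_0 ≅ Z,  H_1 ≅ Z^4.

Order the vertices as P < Q < R < S < T < U < V < W < X. Listing each simplex with vertices in this order, K has dimension 1 with simplices:

  0-simplices (9): P, Q, R, S, T, U, V, W, X
  1-simplices (12): PS, PT, QT, QX, RT, RU, ST, TU, TV, TW, TX, VW

so the chain groups are C_0 ≅ Z^9, C_1 ≅ Z^12.

∂_1: C_1 → C_0 is given by ∂[p,q] = [q] − [p]. For instance
  ∂RU = U − R.
As a 9×12 matrix over Z this has rank 8, with invariant factors (1,1,1,1,1,1,1,1).

From H_k ≅ ker(∂_k) / im(∂_{k+1}) we obtain:

  H_0: rank C_0 − rank ∂_1 = 9 − 8 = 1, and the invariant factors of ∂_1 are all 1, so H_0 ≅ Z.
  H_1: rank ker ∂_1 − rank ∂_2 = (12 − 8) − 0 = 4, and there is no ∂_2, so H_1 ≅ Z^4.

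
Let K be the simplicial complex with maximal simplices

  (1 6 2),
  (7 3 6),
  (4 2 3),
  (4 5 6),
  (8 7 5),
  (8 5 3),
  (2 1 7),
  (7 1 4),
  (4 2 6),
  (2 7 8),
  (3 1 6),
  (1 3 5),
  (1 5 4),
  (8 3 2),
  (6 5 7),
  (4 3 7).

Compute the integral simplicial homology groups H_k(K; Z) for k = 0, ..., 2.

Take the total order 1 < 2 < 3 < 4 < 5 < 6 < 7 < 8 on the vertex set. Then K (dimension 2) consists of the simplices:

  0-simplices (8): [1], [2], [3], [4], [5], [6], [7], [8]
  1-simplices (24): (24 of them)
  2-simplices (16): [1,2,6], [1,2,7], [1,3,5], [1,3,6], [1,4,5], [1,4,7], [2,3,4], [2,3,8], [2,4,6], [2,7,8], [3,4,7], [3,5,8], [3,6,7], [4,5,6], [5,6,7], [5,7,8]

Hence C_0 ≅ Z^8, C_1 ≅ Z^24, C_2 ≅ Z^16.

∂_1: C_1 → C_0 is given by ∂[p,q] = [q] − [p]. For instance
  ∂[1,3] = [3] − [1].
The 8×24 boundary matrix has rank 7 and Smith normal form diag(1,1,1,1,1,1,1).

∂_2: C_2 → C_1 sends each 2-simplex [p,q,r] to [q,r] − [p,r] + [p,q]. For instance
  ∂[3,4,7] = [4,7] − [3,7] + [3,4],
  ∂[1,4,5] = [4,5] − [1,5] + [1,4].
As a 24×16 matrix over Z this has rank 15, with invariant factors (1,1,1,1,1,1,1,1,1,1,1,1,1,1,1).

Now H_k = ker ∂_k / im ∂_{k+1}, so:

  H_0: rank C_0 − rank ∂_1 = 8 − 7 = 1, and the invariant factors of ∂_1 are all 1, so H_0 ≅ Z.
  H_1: rank ker ∂_1 − rank ∂_2 = (24 − 7) − 15 = 2, and the invariant factors of ∂_2 are all 1, so H_1 ≅ Z^2.
  H_2: rank ker ∂_2 − rank ∂_3 = (16 − 15) − 0 = 1, and there is no ∂_3, so H_2 ≅ Z.

(K is a triangulation of the torus T^2.)

H_0 ≅ Z,  H_1 ≅ Z^2,  H_2 ≅ Z.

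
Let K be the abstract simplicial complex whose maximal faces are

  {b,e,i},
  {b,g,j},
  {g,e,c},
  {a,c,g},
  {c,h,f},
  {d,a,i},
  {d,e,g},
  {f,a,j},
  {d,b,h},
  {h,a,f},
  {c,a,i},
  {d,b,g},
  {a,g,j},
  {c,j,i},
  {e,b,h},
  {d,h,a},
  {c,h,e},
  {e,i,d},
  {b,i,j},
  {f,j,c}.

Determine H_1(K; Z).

We work with the vertex ordering a < b < c < d < e < f < g < h < i < j. The simplices of K, each written with vertices in increasing order, are:

  0-simplices (10): a, b, c, d, e, f, g, h, i, j
  1-simplices (30): ac, ad, af, ag, ah, ai, aj, bd, be, bg, bh, bi, bj, ce, cf, cg, ch, ci, cj, de, dg, dh, di, eg, eh, ei, fh, fj, gj, ij
  2-simplices (20): acg, aci, adh, adi, afh, afj, agj, bdg, bdh, beh, bei, bgj, bij, ceg, ceh, cfh, cfj, cij, deg, dei

so the chain groups are C_0 ≅ Z^10, C_1 ≅ Z^30, C_2 ≅ Z^20.

The boundary map ∂_1: C_1 → C_0 maps an edge to its endpoints' difference, ∂[p,q] = q − p.
As a 10×30 matrix over Z this has rank 9, with invariant factors (1,1,1,1,1,1,1,1,1).

The boundary map ∂_2: C_2 → C_1 maps a triangle to the signed sum of its edges. For instance
  ∂deg = eg − dg + de,
  ∂afh = fh − ah + af.
The 30×20 boundary matrix has rank 20 and Smith normal form diag(1,1,1,1,1,1,1,1,1,1,1,1,1,1,1,1,1,1,1,2).

Now H_k = ker ∂_k / im ∂_{k+1}, so:

  H_1: rank ker ∂_1 − rank ∂_2 = (30 − 9) − 20 = 1, and ∂_2 has invariant factor 2 > 1, so H_1 = Z ⊕ Z/2Z.

H_1 ≅ Z ⊕ Z/2Z.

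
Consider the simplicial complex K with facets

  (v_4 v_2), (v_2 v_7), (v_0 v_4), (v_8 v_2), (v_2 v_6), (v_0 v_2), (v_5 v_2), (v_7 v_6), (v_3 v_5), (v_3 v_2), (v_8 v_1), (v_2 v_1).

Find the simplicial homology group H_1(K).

H_1 = Z^4.

Order the vertices as v_0 < v_1 < v_2 < v_3 < v_4 < v_5 < v_6 < v_7 < v_8. Listing each simplex with vertices in this order, K has dimension 1 with simplices:

  0-simplices (9): [v_0], [v_1], [v_2], [v_3], [v_4], [v_5], [v_6], [v_7], [v_8]
  1-simplices (12): [v_0,v_2], [v_0,v_4], [v_1,v_2], [v_1,v_8], [v_2,v_3], [v_2,v_4], [v_2,v_5], [v_2,v_6], [v_2,v_7], [v_2,v_8], [v_3,v_5], [v_6,v_7]

giving chain groups C_0 ≅ Z^9, C_1 ≅ Z^12.

∂_1: C_1 → C_0 sends each edge [p,q] (with p < q) to q − p.
This gives a 9×12 integer matrix of rank 8; reducing to Smith normal form yields diagonal entries (1,1,1,1,1,1,1,1).

Computing H_k = (kernel of ∂_k) / (image of ∂_{k+1}):

  H_1: rank ker ∂_1 − rank ∂_2 = (12 − 8) − 0 = 4, and there is no ∂_2, so H_1 = Z^4.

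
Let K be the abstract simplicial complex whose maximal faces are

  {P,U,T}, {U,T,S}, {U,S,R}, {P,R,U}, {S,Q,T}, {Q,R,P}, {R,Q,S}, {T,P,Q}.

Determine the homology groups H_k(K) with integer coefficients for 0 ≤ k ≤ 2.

We work with the vertex ordering P < Q < R < S < T < U. The simplices of K, each written with vertices in increasing order, are:

  0-simplices (6): P, Q, R, S, T, U
  1-simplices (12): PQ, PR, PT, PU, QR, QS, QT, RS, RU, ST, SU, TU
  2-simplices (8): PQR, PQT, PRU, PTU, QRS, QST, RSU, STU

so the chain groups are C_0 ≅ Z^6, C_1 ≅ Z^12, C_2 ≅ Z^8.

The boundary map ∂_1: C_1 → C_0 maps an edge to its endpoints' difference, ∂[p,q] = q − p. For instance
  ∂PT = T − P.
The resulting 6×12 matrix has rank 5, and its Smith normal form has invariant factors (1,1,1,1,1).

Boundary ∂_2: C_2 → C_1 sends each 2-simplex [p,q,r] to [q,r] − [p,r] + [p,q]. For instance
  ∂QRS = RS − QS + QR,
  ∂STU = TU − SU + ST.
As a 12×8 matrix over Z this has rank 7, with invariant factors (1,1,1,1,1,1,1).

From H_k ≅ ker(∂_k) / im(∂_{k+1}) we obtain:

  H_0: rank C_0 − rank ∂_1 = 6 − 5 = 1, and the invariant factors of ∂_1 are all 1, so H_0 ≅ Z.
  H_1: rank ker ∂_1 − rank ∂_2 = (12 − 5) − 7 = 0, and the invariant factors of ∂_2 are all 1, so H_1 ≅ 0.
  H_2: rank ker ∂_2 − rank ∂_3 = (8 − 7) − 0 = 1, and there is no ∂_3, so H_2 ≅ Z.

As a check, the Euler characteristic is 6 − 12 + 8 = 2, which agrees with 1 − 0 + 1 = 2.

H_0 = Z,  H_1 = 0,  H_2 = Z.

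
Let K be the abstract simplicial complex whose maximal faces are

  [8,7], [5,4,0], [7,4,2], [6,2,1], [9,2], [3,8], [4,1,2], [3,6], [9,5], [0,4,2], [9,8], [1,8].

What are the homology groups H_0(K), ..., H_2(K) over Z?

H_0 = Z,  H_1 = Z^4,  H_2 = 0.

K has 10 vertices, 18 edges, 5 triangles.
rank ∂_0 = 0, rank ∂_1 = 9 ⇒ b_0 = 10 − 0 − 9 = 1; all invariant factors of ∂_1 are 1 so no torsion. So H_0 = Z.
rank ∂_1 = 9, rank ∂_2 = 5 ⇒ b_1 = 18 − 9 − 5 = 4; all invariant factors of ∂_2 are 1 so no torsion. So H_1 = Z^4.
rank ∂_2 = 5, rank ∂_3 = 0 ⇒ b_2 = 5 − 5 − 0 = 0. So H_2 = 0.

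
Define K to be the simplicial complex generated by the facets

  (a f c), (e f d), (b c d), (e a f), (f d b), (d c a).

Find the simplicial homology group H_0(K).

H_0 = Z.

K has 6 vertices, 12 edges, 6 triangles.
rank ∂_0 = 0, rank ∂_1 = 5 ⇒ b_0 = 6 − 0 − 5 = 1; all invariant factors of ∂_1 are 1 so no torsion. So H_0 ≅ Z.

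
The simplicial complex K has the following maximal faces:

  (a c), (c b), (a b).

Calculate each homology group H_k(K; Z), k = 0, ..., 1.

H_0 = Z,  H_1 = Z.

Fix the vertex order a < b < c and write every simplex with vertices in increasing order. Then dim K = 1 and the simplices of K are:

  0-simplices (3): a, b, c
  1-simplices (3): ab, ac, bc

so the chain groups are C_0 ≅ Z^3, C_1 ≅ Z^3.

The boundary map ∂_1: C_1 → C_0 is given by ∂[p,q] = [q] − [p]. For instance
  ∂bc = c − b.
As a 3×3 matrix over Z this has rank 2, with invariant factors (1,1).

Now H_k = ker ∂_k / im ∂_{k+1}, so:

  H_0: rank C_0 − rank ∂_1 = 3 − 2 = 1, and the invariant factors of ∂_1 are all 1, so H_0 ≅ Z.
  H_1: rank ker ∂_1 − rank ∂_2 = (3 − 2) − 0 = 1, and there is no ∂_2, so H_1 ≅ Z.

(K is a triangulation of the circle S^1.)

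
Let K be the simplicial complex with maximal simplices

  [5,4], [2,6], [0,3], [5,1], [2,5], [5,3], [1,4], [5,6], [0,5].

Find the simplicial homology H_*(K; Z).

H_0 = Z,  H_1 = Z^3.

Take the total order 0 < 1 < 2 < 3 < 4 < 5 < 6 on the vertex set. Then K (dimension 1) consists of the simplices:

  0-simplices (7): [0], [1], [2], [3], [4], [5], [6]
  1-simplices (9): [0,3], [0,5], [1,4], [1,5], [2,5], [2,6], [3,5], [4,5], [5,6]

so the chain groups are C_0 ≅ Z^7, C_1 ≅ Z^9.

Boundary ∂_1: C_1 → C_0 is given by ∂[p,q] = [q] − [p]. For instance
  ∂[1,5] = [5] − [1].
This gives a 7×9 integer matrix of rank 6; reducing to Smith normal form yields diagonal entries (1,1,1,1,1,1).

Now H_k = ker ∂_k / im ∂_{k+1}, so:

  H_0: rank C_0 − rank ∂_1 = 7 − 6 = 1, and the invariant factors of ∂_1 are all 1, so H_0 ≅ Z.
  H_1: rank ker ∂_1 − rank ∂_2 = (9 − 6) − 0 = 3, and there is no ∂_2, so H_1 ≅ Z^3.

As a check, the Euler characteristic is 7 − 9 = -2, which agrees with 1 − 3 = -2.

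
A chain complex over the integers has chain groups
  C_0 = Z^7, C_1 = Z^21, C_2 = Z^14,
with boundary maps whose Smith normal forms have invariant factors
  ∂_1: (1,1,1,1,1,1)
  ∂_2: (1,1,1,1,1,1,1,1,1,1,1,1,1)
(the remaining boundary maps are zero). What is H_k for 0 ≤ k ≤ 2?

H_0: b_0 = 7 − 0 − 6 = 1; torsion from ∂_1 factors > 1: none. So H_0 ≅ Z.
H_1: b_1 = 21 − 6 − 13 = 2; torsion from ∂_2 factors > 1: none. So H_1 ≅ Z^2.
H_2: b_2 = 14 − 13 − 0 = 1; torsion from ∂_3 factors > 1: none. So H_2 ≅ Z.

H_0 ≅ Z,  H_1 ≅ Z^2,  H_2 ≅ Z.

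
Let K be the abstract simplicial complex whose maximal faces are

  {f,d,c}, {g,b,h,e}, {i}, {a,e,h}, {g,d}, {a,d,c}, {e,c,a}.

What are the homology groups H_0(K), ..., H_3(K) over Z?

Take the total order a < b < c < d < e < f < g < h < i on the vertex set. Then K (dimension 3) consists of the simplices:

  0-simplices (9): a, b, c, d, e, f, g, h, i
  1-simplices (15): ac, ad, ae, ah, be, bg, bh, cd, ce, cf, df, dg, eg, eh, gh
  2-simplices (8): acd, ace, aeh, beg, beh, bgh, cdf, egh
  3-simplices (1): begh

so the chain groups are C_0 ≅ Z^9, C_1 ≅ Z^15, C_2 ≅ Z^8, C_3 ≅ Z^1.

∂_1: C_1 → C_0 is given by ∂[p,q] = [q] − [p].
The resulting 9×15 matrix has rank 7, and its Smith normal form has invariant factors (1,1,1,1,1,1,1).

∂_2: C_2 → C_1 acts by ∂[p,q,r] = [q,r] − [p,r] + [p,q]. For instance
  ∂beg = eg − bg + be,
  ∂acd = cd − ad + ac.
The 15×8 boundary matrix has rank 7 and Smith normal form diag(1,1,1,1,1,1,1).

Boundary ∂_3: C_3 → C_2 sends each 3-simplex σ to the alternating sum Σ_i (−1)^i (σ with its i-th vertex removed). For instance
  ∂begh = egh − bgh + beh − beg.
The 8×1 boundary matrix has rank 1 and Smith normal form diag(1).

Now H_k = ker ∂_k / im ∂_{k+1}, so:

  H_0: rank C_0 − rank ∂_1 = 9 − 7 = 2, and the invariant factors of ∂_1 are all 1, so H_0 = Z^2.
  H_1: rank ker ∂_1 − rank ∂_2 = (15 − 7) − 7 = 1, and the invariant factors of ∂_2 are all 1, so H_1 = Z.
  H_2: rank ker ∂_2 − rank ∂_3 = (8 − 7) − 1 = 0, and the invariant factors of ∂_3 are all 1, so H_2 = 0.
  H_3: rank ker ∂_3 − rank ∂_4 = (1 − 1) − 0 = 0, and there is no ∂_4, so H_3 = 0.

As a check, the Euler characteristic is 9 − 15 + 8 − 1 = 1, which agrees with 2 − 1 + 0 − 0 = 1.

H_0 = Z^2,  H_1 = Z,  H_2 = 0,  H_3 = 0.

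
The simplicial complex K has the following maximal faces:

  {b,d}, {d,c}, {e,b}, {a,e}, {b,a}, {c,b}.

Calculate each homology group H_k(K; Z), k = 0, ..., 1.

H_0 ≅ Z,  H_1 ≅ Z^2.

Take the total order a < b < c < d < e on the vertex set. Then K (dimension 1) consists of the simplices:

  0-simplices (5): a, b, c, d, e
  1-simplices (6): ab, ae, bc, bd, be, cd

giving chain groups C_0 ≅ Z^5, C_1 ≅ Z^6.

Boundary ∂_1: C_1 → C_0 is given by ∂[p,q] = [q] − [p]. For instance
  ∂cd = d − c.
This gives a 5×6 integer matrix of rank 4; reducing to Smith normal form yields diagonal entries (1,1,1,1).

From H_k ≅ ker(∂_k) / im(∂_{k+1}) we obtain:

  H_0: rank C_0 − rank ∂_1 = 5 − 4 = 1, and the invariant factors of ∂_1 are all 1, so H_0 ≅ Z.
  H_1: rank ker ∂_1 − rank ∂_2 = (6 − 4) − 0 = 2, and there is no ∂_2, so H_1 ≅ Z^2.

As a check, the Euler characteristic is 5 − 6 = -1, which agrees with 1 − 2 = -1.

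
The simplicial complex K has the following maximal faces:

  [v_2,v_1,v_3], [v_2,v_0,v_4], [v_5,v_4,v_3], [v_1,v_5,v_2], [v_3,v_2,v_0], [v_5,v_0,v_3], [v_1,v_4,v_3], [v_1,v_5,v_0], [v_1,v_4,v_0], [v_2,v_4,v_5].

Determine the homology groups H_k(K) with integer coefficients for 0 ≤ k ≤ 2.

H_0 ≅ Z,  H_1 ≅ Z_2,  H_2 = 0.

Fix the vertex order v_0 < v_1 < v_2 < v_3 < v_4 < v_5 and write every simplex with vertices in increasing order. Then dim K = 2 and the simplices of K are:

  0-simplices (6): [v_0], [v_1], [v_2], [v_3], [v_4], [v_5]
  1-simplices (15): (15 of them)
  2-simplices (10): [v_0,v_1,v_4], [v_0,v_1,v_5], [v_0,v_2,v_3], [v_0,v_2,v_4], [v_0,v_3,v_5], [v_1,v_2,v_3], [v_1,v_2,v_5], [v_1,v_3,v_4], [v_2,v_4,v_5], [v_3,v_4,v_5]

so the chain groups are C_0 ≅ Z^6, C_1 ≅ Z^15, C_2 ≅ Z^10.

∂_1: C_1 → C_0 maps an edge to its endpoints' difference, ∂[p,q] = q − p. For instance
  ∂[v_0,v_1] = [v_1] − [v_0].
This gives a 6×15 integer matrix of rank 5; reducing to Smith normal form yields diagonal entries (1,1,1,1,1).

Boundary ∂_2: C_2 → C_1 maps a triangle to the signed sum of its edges. For instance
  ∂[v_1,v_2,v_3] = [v_2,v_3] − [v_1,v_3] + [v_1,v_2],
  ∂[v_0,v_2,v_4] = [v_2,v_4] − [v_0,v_4] + [v_0,v_2].
This gives a 15×10 integer matrix of rank 10; reducing to Smith normal form yields diagonal entries (1,1,1,1,1,1,1,1,1,2).

Now H_k = ker ∂_k / im ∂_{k+1}, so:

  H_0: rank C_0 − rank ∂_1 = 6 − 5 = 1, and the invariant factors of ∂_1 are all 1, so H_0 = Z.
  H_1: rank ker ∂_1 − rank ∂_2 = (15 − 5) − 10 = 0, and ∂_2 has invariant factor 2 > 1, so H_1 = Z_2.
  H_2: rank ker ∂_2 − rank ∂_3 = (10 − 10) − 0 = 0, and there is no ∂_3, so H_2 = 0.

(K is a triangulation of the real projective plane RP^2.)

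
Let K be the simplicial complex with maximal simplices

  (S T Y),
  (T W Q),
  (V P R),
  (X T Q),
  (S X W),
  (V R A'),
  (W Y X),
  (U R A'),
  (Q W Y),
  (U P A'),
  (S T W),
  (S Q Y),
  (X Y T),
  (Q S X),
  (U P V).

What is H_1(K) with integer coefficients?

H_1 ≅ Z ⊕ Z/2.

We work with the vertex ordering P < Q < R < S < T < U < V < W < X < Y < A'. The simplices of K, each written with vertices in increasing order, are:

  0-simplices (11): [P], [Q], [R], [S], [T], [U], [V], [W], [X], [Y], [A']
  1-simplices (25): (25 of them)
  2-simplices (15): [P,R,V], [P,U,V], [P,U,A'], [Q,S,X], [Q,S,Y], [Q,T,W], [Q,T,X], [Q,W,Y], [R,U,A'], [R,V,A'], [S,T,W], [S,T,Y], [S,W,X], [T,X,Y], [W,X,Y]

so the chain groups are C_0 ≅ Z^11, C_1 ≅ Z^25, C_2 ≅ Z^15.

Boundary ∂_1: C_1 → C_0 maps an edge to its endpoints' difference, ∂[p,q] = q − p.
This gives a 11×25 integer matrix of rank 9; reducing to Smith normal form yields diagonal entries (1,1,1,1,1,1,1,1,1).

∂_2: C_2 → C_1 sends each 2-simplex [p,q,r] to [q,r] − [p,r] + [p,q]. For instance
  ∂[Q,T,W] = [T,W] − [Q,W] + [Q,T],
  ∂[T,X,Y] = [X,Y] − [T,Y] + [T,X].
The resulting 25×15 matrix has rank 15, and its Smith normal form has invariant factors (1,1,1,1,1,1,1,1,1,1,1,1,1,1,2).

Reading off H_k = ker ∂_k / im ∂_{k+1}:

  H_1: rank ker ∂_1 − rank ∂_2 = (25 − 9) − 15 = 1, and ∂_2 has invariant factor 2 > 1, so H_1 ≅ Z ⊕ Z/2.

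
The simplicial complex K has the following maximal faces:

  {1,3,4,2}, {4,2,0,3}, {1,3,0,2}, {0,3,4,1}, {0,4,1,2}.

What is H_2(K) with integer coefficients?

H_2 = 0.

Order the vertices as 0 < 1 < 2 < 3 < 4. Listing each simplex with vertices in this order, K has dimension 3 with simplices:

  0-simplices (5): [0], [1], [2], [3], [4]
  1-simplices (10): [0,1], [0,2], [0,3], [0,4], [1,2], [1,3], [1,4], [2,3], [2,4], [3,4]
  2-simplices (10): [0,1,2], [0,1,3], [0,1,4], [0,2,3], [0,2,4], [0,3,4], [1,2,3], [1,2,4], [1,3,4], [2,3,4]
  3-simplices (5): [0,1,2,3], [0,1,2,4], [0,1,3,4], [0,2,3,4], [1,2,3,4]

Hence C_0 ≅ Z^5, C_1 ≅ Z^10, C_2 ≅ Z^10, C_3 ≅ Z^5.

The boundary map ∂_1: C_1 → C_0 sends each edge [p,q] (with p < q) to q − p. For instance
  ∂[0,3] = [3] − [0].
The 5×10 boundary matrix has rank 4 and Smith normal form diag(1,1,1,1).

Boundary ∂_2: C_2 → C_1 maps a triangle to the signed sum of its edges. For instance
  ∂[2,3,4] = [3,4] − [2,4] + [2,3],
  ∂[1,3,4] = [3,4] − [1,4] + [1,3].
The 10×10 boundary matrix has rank 6 and Smith normal form diag(1,1,1,1,1,1).

The boundary map ∂_3: C_3 → C_2 sends each 3-simplex σ to the alternating sum Σ_i (−1)^i (σ with its i-th vertex removed). For instance
  ∂[0,1,2,4] = [1,2,4] − [0,2,4] + [0,1,4] − [0,1,2],
  ∂[0,1,3,4] = [1,3,4] − [0,3,4] + [0,1,4] − [0,1,3].
The 10×5 boundary matrix has rank 4 and Smith normal form diag(1,1,1,1).

Now H_k = ker ∂_k / im ∂_{k+1}, so:

  H_2: rank ker ∂_2 − rank ∂_3 = (10 − 6) − 4 = 0, and the invariant factors of ∂_3 are all 1, so H_2 ≅ 0.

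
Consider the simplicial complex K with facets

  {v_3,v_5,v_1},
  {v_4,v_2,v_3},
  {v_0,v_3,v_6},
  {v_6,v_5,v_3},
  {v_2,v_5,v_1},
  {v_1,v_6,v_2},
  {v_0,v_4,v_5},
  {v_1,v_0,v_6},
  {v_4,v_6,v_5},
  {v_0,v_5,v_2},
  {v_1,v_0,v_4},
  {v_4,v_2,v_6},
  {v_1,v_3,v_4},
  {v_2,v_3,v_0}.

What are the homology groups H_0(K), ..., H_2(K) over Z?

H_0 ≅ Z,  H_1 ≅ Z^2,  H_2 ≅ Z.

K has 7 vertices, 21 edges, 14 triangles.
rank ∂_0 = 0, rank ∂_1 = 6 ⇒ b_0 = 7 − 0 − 6 = 1; all invariant factors of ∂_1 are 1 so no torsion. So H_0 = Z.
rank ∂_1 = 6, rank ∂_2 = 13 ⇒ b_1 = 21 − 6 − 13 = 2; all invariant factors of ∂_2 are 1 so no torsion. So H_1 = Z^2.
rank ∂_2 = 13, rank ∂_3 = 0 ⇒ b_2 = 14 − 13 − 0 = 1. So H_2 = Z.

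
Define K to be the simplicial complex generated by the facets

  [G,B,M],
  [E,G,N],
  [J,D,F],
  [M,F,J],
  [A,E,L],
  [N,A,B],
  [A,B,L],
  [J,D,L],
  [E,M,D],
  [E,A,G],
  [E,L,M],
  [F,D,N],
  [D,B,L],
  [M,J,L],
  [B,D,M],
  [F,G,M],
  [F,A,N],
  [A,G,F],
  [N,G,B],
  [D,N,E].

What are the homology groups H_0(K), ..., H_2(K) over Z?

Fix the vertex order A < B < D < E < F < G < J < L < M < N and write every simplex with vertices in increasing order. Then dim K = 2 and the simplices of K are:

  0-simplices (10): A, B, D, E, F, G, J, L, M, N
  1-simplices (30): AB, AE, AF, AG, AL, AN, BD, BG, BL, BM, BN, DE, DF, DJ, DL, DM, DN, EG, EL, EM, EN, FG, FJ, FM, FN, GM, GN, JL, JM, LM
  2-simplices (20): ABL, ABN, AEG, AEL, AFG, AFN, BDL, BDM, BGM, BGN, DEM, DEN, DFJ, DFN, DJL, EGN, ELM, FGM, FJM, JLM

so the chain groups are C_0 ≅ Z^10, C_1 ≅ Z^30, C_2 ≅ Z^20.

The boundary map ∂_1: C_1 → C_0 sends each edge [p,q] (with p < q) to q − p.
This gives a 10×30 integer matrix of rank 9; reducing to Smith normal form yields diagonal entries (1,1,1,1,1,1,1,1,1).

∂_2: C_2 → C_1 sends each 2-simplex [p,q,r] to [q,r] − [p,r] + [p,q]. For instance
  ∂DEN = EN − DN + DE,
  ∂BDL = DL − BL + BD.
The 30×20 boundary matrix has rank 20 and Smith normal form diag(1,1,1,1,1,1,1,1,1,1,1,1,1,1,1,1,1,1,1,2).

Now H_k = ker ∂_k / im ∂_{k+1}, so:

  H_0: rank C_0 − rank ∂_1 = 10 − 9 = 1, and the invariant factors of ∂_1 are all 1, so H_0 ≅ Z.
  H_1: rank ker ∂_1 − rank ∂_2 = (30 − 9) − 20 = 1, and ∂_2 has invariant factor 2 > 1, so H_1 ≅ Z ⊕ Z/2.
  H_2: rank ker ∂_2 − rank ∂_3 = (20 − 20) − 0 = 0, and there is no ∂_3, so H_2 ≅ 0.

H_0 ≅ Z,  H_1 ≅ Z ⊕ Z/2,  H_2 = 0.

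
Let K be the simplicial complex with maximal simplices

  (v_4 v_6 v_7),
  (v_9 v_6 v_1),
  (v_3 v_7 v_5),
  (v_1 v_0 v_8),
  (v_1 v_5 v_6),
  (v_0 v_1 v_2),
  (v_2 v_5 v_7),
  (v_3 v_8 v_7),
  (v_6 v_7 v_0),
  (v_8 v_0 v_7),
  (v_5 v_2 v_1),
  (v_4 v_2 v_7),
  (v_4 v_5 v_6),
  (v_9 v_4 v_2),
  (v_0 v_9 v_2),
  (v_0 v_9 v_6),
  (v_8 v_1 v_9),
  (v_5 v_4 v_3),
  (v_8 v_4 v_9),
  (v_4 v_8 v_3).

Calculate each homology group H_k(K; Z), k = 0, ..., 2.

Fix the vertex order v_0 < v_1 < v_2 < v_3 < v_4 < v_5 < v_6 < v_7 < v_8 < v_9 and write every simplex with vertices in increasing order. Then dim K = 2 and the simplices of K are:

  0-simplices (10): [v_0], [v_1], [v_2], [v_3], [v_4], [v_5], [v_6], [v_7], [v_8], [v_9]
  1-simplices (30): (30 of them)
  2-simplices (20): (20 of them)

giving chain groups C_0 ≅ Z^10, C_1 ≅ Z^30, C_2 ≅ Z^20.

Boundary ∂_1: C_1 → C_0 is given by ∂[p,q] = [q] − [p]. For instance
  ∂[v_5,v_6] = [v_6] − [v_5].
The resulting 10×30 matrix has rank 9, and its Smith normal form has invariant factors (1,1,1,1,1,1,1,1,1).

Boundary ∂_2: C_2 → C_1 sends each 2-simplex [p,q,r] to [q,r] − [p,r] + [p,q]. For instance
  ∂[v_3,v_4,v_5] = [v_4,v_5] − [v_3,v_5] + [v_3,v_4],
  ∂[v_2,v_4,v_7] = [v_4,v_7] − [v_2,v_7] + [v_2,v_4].
The resulting 30×20 matrix has rank 20, and its Smith normal form has invariant factors (1,1,1,1,1,1,1,1,1,1,1,1,1,1,1,1,1,1,1,2).

From H_k ≅ ker(∂_k) / im(∂_{k+1}) we obtain:

  H_0: rank C_0 − rank ∂_1 = 10 − 9 = 1, and the invariant factors of ∂_1 are all 1, so H_0 = Z.
  H_1: rank ker ∂_1 − rank ∂_2 = (30 − 9) − 20 = 1, and ∂_2 has invariant factor 2 > 1, so H_1 = Z ⊕ Z_2.
  H_2: rank ker ∂_2 − rank ∂_3 = (20 − 20) − 0 = 0, and there is no ∂_3, so H_2 = 0.

As a check, the Euler characteristic is 10 − 30 + 20 = 0, which agrees with 1 − 1 + 0 = 0.

H_0 = Z,  H_1 = Z ⊕ Z_2,  H_2 = 0.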